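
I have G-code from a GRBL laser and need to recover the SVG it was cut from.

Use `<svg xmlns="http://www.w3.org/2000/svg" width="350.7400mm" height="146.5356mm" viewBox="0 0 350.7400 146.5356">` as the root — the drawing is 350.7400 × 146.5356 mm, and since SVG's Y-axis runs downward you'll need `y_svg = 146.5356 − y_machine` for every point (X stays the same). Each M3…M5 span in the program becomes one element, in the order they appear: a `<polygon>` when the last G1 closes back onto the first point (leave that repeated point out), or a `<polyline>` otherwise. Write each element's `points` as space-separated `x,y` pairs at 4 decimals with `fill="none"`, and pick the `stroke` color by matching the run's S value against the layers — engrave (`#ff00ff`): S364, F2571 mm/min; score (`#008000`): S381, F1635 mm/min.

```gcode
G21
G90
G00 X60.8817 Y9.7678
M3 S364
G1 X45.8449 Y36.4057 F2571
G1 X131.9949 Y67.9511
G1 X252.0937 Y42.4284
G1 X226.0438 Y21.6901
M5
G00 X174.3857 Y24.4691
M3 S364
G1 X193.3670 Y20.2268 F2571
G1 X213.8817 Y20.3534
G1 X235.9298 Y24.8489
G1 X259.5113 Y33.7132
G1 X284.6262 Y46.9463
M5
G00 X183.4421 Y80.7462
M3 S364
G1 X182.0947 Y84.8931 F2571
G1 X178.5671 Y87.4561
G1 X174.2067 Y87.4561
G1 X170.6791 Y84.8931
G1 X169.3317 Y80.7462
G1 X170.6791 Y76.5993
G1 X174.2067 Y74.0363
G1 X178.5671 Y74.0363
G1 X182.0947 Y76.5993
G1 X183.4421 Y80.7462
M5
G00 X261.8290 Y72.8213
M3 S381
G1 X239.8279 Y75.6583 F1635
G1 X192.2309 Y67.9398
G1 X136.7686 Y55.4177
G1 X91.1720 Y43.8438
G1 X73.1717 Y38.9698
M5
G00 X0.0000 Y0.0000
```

y_svg = 146.5356 − y_m.

[1] S364→`#ff00ff` (engrave); open run; points: 60.8817,136.7678 45.8449,110.1299 131.9949,78.5845 252.0937,104.1072 226.0438,124.8455

[2] S364→`#ff00ff` (engrave); open run; points: 174.3857,122.0665 193.3670,126.3088 213.8817,126.1822 235.9298,121.6867 259.5113,112.8224 284.6262,99.5893

[3] S364→`#ff00ff` (engrave); closed run; points: 183.4421,65.7894 182.0947,61.6425 178.5671,59.0795 174.2067,59.0795 170.6791,61.6425 169.3317,65.7894 170.6791,69.9363 174.2067,72.4993 178.5671,72.4993 182.0947,69.9363

[4] S381→`#008000` (score); open run; points: 261.8290,73.7143 239.8279,70.8773 192.2309,78.5958 136.7686,91.1179 91.1720,102.6918 73.1717,107.5658

<svg xmlns="http://www.w3.org/2000/svg" width="350.7400mm" height="146.5356mm" viewBox="0 0 350.7400 146.5356">
  <polyline points="60.8817,136.7678 45.8449,110.1299 131.9949,78.5845 252.0937,104.1072 226.0438,124.8455" fill="none" stroke="#ff00ff"/>
  <polyline points="174.3857,122.0665 193.3670,126.3088 213.8817,126.1822 235.9298,121.6867 259.5113,112.8224 284.6262,99.5893" fill="none" stroke="#ff00ff"/>
  <polygon points="183.4421,65.7894 182.0947,61.6425 178.5671,59.0795 174.2067,59.0795 170.6791,61.6425 169.3317,65.7894 170.6791,69.9363 174.2067,72.4993 178.5671,72.4993 182.0947,69.9363" fill="none" stroke="#ff00ff"/>
  <polyline points="261.8290,73.7143 239.8279,70.8773 192.2309,78.5958 136.7686,91.1179 91.1720,102.6918 73.1717,107.5658" fill="none" stroke="#008000"/>
</svg>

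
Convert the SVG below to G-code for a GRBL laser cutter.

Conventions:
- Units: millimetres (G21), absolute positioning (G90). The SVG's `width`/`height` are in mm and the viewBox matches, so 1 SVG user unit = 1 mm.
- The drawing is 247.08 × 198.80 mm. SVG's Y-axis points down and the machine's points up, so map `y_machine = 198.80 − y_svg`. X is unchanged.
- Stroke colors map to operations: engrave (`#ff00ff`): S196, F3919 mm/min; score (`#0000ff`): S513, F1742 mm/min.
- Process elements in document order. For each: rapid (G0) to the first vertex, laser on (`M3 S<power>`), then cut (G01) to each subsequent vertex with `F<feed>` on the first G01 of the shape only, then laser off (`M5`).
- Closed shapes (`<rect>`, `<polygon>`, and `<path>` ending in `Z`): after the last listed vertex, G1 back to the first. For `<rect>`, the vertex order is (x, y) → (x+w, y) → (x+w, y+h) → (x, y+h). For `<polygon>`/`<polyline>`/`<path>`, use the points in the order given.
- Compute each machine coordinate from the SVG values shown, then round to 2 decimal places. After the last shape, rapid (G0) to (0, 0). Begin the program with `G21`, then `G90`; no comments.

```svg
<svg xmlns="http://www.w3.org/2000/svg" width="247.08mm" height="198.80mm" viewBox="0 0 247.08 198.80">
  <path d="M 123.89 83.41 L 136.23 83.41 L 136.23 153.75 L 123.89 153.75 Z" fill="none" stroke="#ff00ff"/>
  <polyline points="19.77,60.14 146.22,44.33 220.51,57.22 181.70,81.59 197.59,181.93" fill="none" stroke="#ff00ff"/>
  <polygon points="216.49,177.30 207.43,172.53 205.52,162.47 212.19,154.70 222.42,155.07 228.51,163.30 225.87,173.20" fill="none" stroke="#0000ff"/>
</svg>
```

Since the viewBox matches the mm dimensions, user units are millimetres directly. The only transform is the Y-flip y_m = 198.80 − y_svg.

Shape 1 is a rectangle drawn with `<path>`. Its stroke #ff00ff means engrave at S196, F3919. After flipping Y the toolpath is (123.89,115.39) → (136.23,115.39) → (136.23,45.05) → (123.89,45.05) → (123.89,115.39), returning to the start.

Shape 2 is a open polyline drawn with `<polyline>`. Its stroke #ff00ff means engrave at S196, F3919. After flipping Y the toolpath is (19.77,138.66) → (146.22,154.47) → (220.51,141.58) → (181.70,117.21) → (197.59,16.87).

Shape 3 is a regular polygon drawn with `<polygon>`. Its stroke #0000ff means score at S513, F1742. After flipping Y the toolpath is (216.49,21.50) → (207.43,26.27) → (205.52,36.33) → (212.19,44.10) → (222.42,43.73) → (228.51,35.50) → (225.87,25.60) → (216.49,21.50), returning to the start.

G21
G90
G0 X123.89 Y115.39
M3 S196
G01 X136.23 Y115.39 F3919
G01 X136.23 Y45.05
G01 X123.89 Y45.05
G01 X123.89 Y115.39
M5
G0 X19.77 Y138.66
M3 S196
G01 X146.22 Y154.47 F3919
G01 X220.51 Y141.58
G01 X181.70 Y117.21
G01 X197.59 Y16.87
M5
G0 X216.49 Y21.50
M3 S513
G01 X207.43 Y26.27 F1742
G01 X205.52 Y36.33
G01 X212.19 Y44.10
G01 X222.42 Y43.73
G01 X228.51 Y35.50
G01 X225.87 Y25.60
G01 X216.49 Y21.50
M5
G0 X0.00 Y0.00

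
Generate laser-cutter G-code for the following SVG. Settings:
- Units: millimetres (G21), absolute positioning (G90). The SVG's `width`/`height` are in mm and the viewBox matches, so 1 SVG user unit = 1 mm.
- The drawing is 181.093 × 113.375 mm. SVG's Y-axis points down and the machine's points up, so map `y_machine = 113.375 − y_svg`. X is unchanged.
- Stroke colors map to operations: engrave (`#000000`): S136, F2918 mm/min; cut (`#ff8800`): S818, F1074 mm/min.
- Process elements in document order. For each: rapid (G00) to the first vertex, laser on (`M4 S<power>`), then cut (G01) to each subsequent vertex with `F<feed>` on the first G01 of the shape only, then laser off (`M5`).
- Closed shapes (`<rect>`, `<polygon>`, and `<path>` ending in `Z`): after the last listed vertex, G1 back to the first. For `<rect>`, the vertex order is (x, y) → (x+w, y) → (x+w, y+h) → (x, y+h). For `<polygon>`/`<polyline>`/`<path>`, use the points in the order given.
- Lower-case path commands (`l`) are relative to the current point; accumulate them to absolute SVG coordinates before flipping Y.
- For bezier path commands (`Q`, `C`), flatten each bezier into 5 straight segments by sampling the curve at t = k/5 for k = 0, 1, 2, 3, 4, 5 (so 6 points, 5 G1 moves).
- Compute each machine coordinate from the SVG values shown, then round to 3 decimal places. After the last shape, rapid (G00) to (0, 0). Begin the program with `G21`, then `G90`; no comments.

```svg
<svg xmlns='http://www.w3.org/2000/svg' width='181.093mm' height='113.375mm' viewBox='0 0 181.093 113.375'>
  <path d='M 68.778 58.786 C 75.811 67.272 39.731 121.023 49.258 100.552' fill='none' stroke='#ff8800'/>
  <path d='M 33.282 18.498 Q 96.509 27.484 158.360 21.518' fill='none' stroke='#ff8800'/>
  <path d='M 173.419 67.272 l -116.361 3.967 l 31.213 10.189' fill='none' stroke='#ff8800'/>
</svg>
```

viewBox `0 0 181.093 113.375` with mm width/height → 1 unit = 1 mm. Flip: y_m = 113.375 − y_svg.

**Shape 1** — `<path>` cubic bezier, stroke `#ff8800` → cut (S818, F1074). Control points (SVG): P0=(68.778,58.786), P1=(75.811,67.272), P2=(39.731,121.023), P3=(49.258,100.552); sampled at t=k/5. Machine vertices: (68.778,54.589) → (68.534,45.021) → (62.201,30.326) → (54.039,16.237) → (48.305,8.491) → (49.258,12.823). Open path.

**Shape 2** — `<path>` quadratic bezier, stroke `#ff8800` → cut (S818, F1074). Control points (SVG): P0=(33.282,18.498), P1=(96.509,27.484), P2=(158.360,21.518); sampled at t=k/5. Machine vertices: (33.282,94.877) → (58.518,91.881) → (83.643,90.081) → (108.659,89.477) → (133.565,90.069) → (158.360,91.857). Open path.

**Shape 3** — `<path>` open polyline, stroke `#ff8800` → cut (S818, F1074). Machine vertices: (173.419,46.103) → (57.058,42.136) → (88.271,31.947). Open path.

G21
G90
G00 X68.778 Y54.589
M4 S818
G01 X68.534 Y45.021 F1074
G01 X62.201 Y30.326
G01 X54.039 Y16.237
G01 X48.305 Y8.491
G01 X49.258 Y12.823
M5
G00 X33.282 Y94.877
M4 S818
G01 X58.518 Y91.881 F1074
G01 X83.643 Y90.081
G01 X108.659 Y89.477
G01 X133.565 Y90.069
G01 X158.360 Y91.857
M5
G00 X173.419 Y46.103
M4 S818
G01 X57.058 Y42.136 F1074
G01 X88.271 Y31.947
M5
G00 X0.000 Y0.000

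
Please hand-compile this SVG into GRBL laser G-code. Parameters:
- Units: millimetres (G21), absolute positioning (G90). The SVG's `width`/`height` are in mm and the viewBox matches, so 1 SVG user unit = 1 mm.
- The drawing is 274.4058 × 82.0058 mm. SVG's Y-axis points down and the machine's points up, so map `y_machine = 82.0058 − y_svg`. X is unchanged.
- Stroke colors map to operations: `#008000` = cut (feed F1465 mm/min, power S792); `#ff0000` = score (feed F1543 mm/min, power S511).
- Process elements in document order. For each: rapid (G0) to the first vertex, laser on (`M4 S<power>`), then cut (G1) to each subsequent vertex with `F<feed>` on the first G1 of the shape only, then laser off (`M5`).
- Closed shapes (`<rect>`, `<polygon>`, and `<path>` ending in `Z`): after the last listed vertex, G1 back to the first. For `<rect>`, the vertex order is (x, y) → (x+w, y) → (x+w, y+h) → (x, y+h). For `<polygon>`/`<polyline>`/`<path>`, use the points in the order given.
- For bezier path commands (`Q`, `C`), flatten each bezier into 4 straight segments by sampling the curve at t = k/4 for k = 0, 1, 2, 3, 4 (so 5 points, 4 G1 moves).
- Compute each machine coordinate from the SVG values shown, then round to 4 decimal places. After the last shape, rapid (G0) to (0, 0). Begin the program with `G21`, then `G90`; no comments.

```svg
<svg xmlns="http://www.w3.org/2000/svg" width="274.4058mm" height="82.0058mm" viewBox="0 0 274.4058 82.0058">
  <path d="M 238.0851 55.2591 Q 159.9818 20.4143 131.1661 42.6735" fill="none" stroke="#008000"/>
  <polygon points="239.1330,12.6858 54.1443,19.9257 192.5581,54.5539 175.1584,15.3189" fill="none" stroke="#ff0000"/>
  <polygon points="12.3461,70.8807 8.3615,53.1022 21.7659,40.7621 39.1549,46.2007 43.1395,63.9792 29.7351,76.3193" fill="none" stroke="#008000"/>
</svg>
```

G21
G90
G0 X238.0851 Y26.7467
M4 S792
G1 X202.1139 Y40.6001 F1465
G1 X172.3037 Y47.3155
G1 X148.6544 Y46.8929
G1 X131.1661 Y39.3323
M5
G0 X239.1330 Y69.3200
M4 S511
G1 X54.1443 Y62.0801 F1543
G1 X192.5581 Y27.4519
G1 X175.1584 Y66.6869
G1 X239.1330 Y69.3200
M5
G0 X12.3461 Y11.1251
M4 S792
G1 X8.3615 Y28.9036 F1465
G1 X21.7659 Y41.2437
G1 X39.1549 Y35.8051
G1 X43.1395 Y18.0266
G1 X29.7351 Y5.6865
G1 X12.3461 Y11.1251
M5
G0 X0.0000 Y0.0000

Since the viewBox matches the mm dimensions, user units are millimetres directly. The only transform is the Y-flip y_m = 82.0058 − y_svg.

Shape 1 is a quadratic bezier drawn with `<path>`. Its stroke #008000 means cut at S792, F1465. After flipping Y the toolpath is (238.0851,26.7467) → (202.1139,40.6001) → (172.3037,47.3155) → (148.6544,46.8929) → (131.1661,39.3323).

Shape 2 is a closed polygon drawn with `<polygon>`. Its stroke #ff0000 means score at S511, F1543. After flipping Y the toolpath is (239.1330,69.3200) → (54.1443,62.0801) → (192.5581,27.4519) → (175.1584,66.6869) → (239.1330,69.3200), returning to the start.

Shape 3 is a regular polygon drawn with `<polygon>`. Its stroke #008000 means cut at S792, F1465. After flipping Y the toolpath is (12.3461,11.1251) → (8.3615,28.9036) → (21.7659,41.2437) → (39.1549,35.8051) → (43.1395,18.0266) → (29.7351,5.6865) → (12.3461,11.1251), returning to the start.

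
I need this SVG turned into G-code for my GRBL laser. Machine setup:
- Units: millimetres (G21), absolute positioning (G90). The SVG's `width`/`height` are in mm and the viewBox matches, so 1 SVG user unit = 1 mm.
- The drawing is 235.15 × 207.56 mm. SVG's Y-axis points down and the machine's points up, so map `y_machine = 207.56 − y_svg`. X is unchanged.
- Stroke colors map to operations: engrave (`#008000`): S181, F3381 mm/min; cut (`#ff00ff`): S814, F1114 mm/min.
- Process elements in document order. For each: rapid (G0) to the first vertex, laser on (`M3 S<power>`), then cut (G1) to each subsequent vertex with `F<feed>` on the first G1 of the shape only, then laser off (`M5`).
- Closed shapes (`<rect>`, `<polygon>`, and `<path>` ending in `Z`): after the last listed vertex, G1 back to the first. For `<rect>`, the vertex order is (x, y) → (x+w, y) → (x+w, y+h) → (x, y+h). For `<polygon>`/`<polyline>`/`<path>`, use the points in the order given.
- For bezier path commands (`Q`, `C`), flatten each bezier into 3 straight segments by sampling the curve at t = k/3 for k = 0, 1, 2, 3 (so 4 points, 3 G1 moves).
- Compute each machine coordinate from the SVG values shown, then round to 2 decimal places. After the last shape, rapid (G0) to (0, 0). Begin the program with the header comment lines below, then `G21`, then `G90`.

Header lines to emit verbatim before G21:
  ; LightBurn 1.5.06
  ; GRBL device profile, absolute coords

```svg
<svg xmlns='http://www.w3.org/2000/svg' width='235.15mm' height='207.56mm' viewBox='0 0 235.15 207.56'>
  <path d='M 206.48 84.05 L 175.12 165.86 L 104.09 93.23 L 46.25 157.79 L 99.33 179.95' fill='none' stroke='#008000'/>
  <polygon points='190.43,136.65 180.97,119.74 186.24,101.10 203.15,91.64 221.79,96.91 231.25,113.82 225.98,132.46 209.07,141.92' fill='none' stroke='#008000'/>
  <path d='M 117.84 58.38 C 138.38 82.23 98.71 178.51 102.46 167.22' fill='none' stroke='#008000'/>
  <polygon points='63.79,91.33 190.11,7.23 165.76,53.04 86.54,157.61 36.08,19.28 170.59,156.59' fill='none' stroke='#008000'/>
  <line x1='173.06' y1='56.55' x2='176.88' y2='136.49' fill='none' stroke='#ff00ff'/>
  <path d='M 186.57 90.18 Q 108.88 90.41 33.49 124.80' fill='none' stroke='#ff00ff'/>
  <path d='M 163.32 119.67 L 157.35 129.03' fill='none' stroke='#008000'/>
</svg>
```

; LightBurn 1.5.06
; GRBL device profile, absolute coords
G21
G90
G0 X206.48 Y123.51
M3 S181
G1 X175.12 Y41.70 F3381
G1 X104.09 Y114.33
G1 X46.25 Y49.77
G1 X99.33 Y27.61
M5
G0 X190.43 Y70.91
M3 S181
G1 X180.97 Y87.82 F3381
G1 X186.24 Y106.46
G1 X203.15 Y115.92
G1 X221.79 Y110.65
G1 X231.25 Y93.74
G1 X225.98 Y75.10
G1 X209.07 Y65.64
G1 X190.43 Y70.91
M5
G0 X117.84 Y149.18
M3 S181
G1 X122.15 Y107.85 F3381
G1 X109.35 Y58.24
G1 X102.46 Y40.34
M5
G0 X63.79 Y116.23
M3 S181
G1 X190.11 Y200.33 F3381
G1 X165.76 Y154.52
G1 X86.54 Y49.95
G1 X36.08 Y188.28
G1 X170.59 Y50.97
G1 X63.79 Y116.23
M5
G0 X173.06 Y151.01
M3 S814
G1 X176.88 Y71.07 F1114
M5
G0 X186.57 Y117.38
M3 S814
G1 X135.03 Y113.43 F1114
G1 X84.01 Y101.89
G1 X33.49 Y82.76
M5
G0 X163.32 Y87.89
M3 S181
G1 X157.35 Y78.53 F3381
M5
G0 X0.00 Y0.00

Since the viewBox matches the mm dimensions, user units are millimetres directly. The only transform is the Y-flip y_m = 207.56 − y_svg.

Shape 1 is a open polyline drawn with `<path>`. Its stroke #008000 means engrave at S181, F3381. After flipping Y the toolpath is (206.48,123.51) → (175.12,41.70) → (104.09,114.33) → (46.25,49.77) → (99.33,27.61).

Shape 2 is a regular polygon drawn with `<polygon>`. Its stroke #008000 means engrave at S181, F3381. After flipping Y the toolpath is (190.43,70.91) → (180.97,87.82) → (186.24,106.46) → (203.15,115.92) → (221.79,110.65) → (231.25,93.74) → (225.98,75.10) → (209.07,65.64) → (190.43,70.91), returning to the start.

Shape 3 is a cubic bezier drawn with `<path>`. Its stroke #008000 means engrave at S181, F3381. After flipping Y the toolpath is (117.84,149.18) → (122.15,107.85) → (109.35,58.24) → (102.46,40.34).

Shape 4 is a closed polygon drawn with `<polygon>`. Its stroke #008000 means engrave at S181, F3381. After flipping Y the toolpath is (63.79,116.23) → (190.11,200.33) → (165.76,154.52) → (86.54,49.95) → (36.08,188.28) → (170.59,50.97) → (63.79,116.23), returning to the start.

Shape 5 is a line segment drawn with `<line>`. Its stroke #ff00ff means cut at S814, F1114. After flipping Y the toolpath is (173.06,151.01) → (176.88,71.07).

Shape 6 is a quadratic bezier drawn with `<path>`. Its stroke #ff00ff means cut at S814, F1114. After flipping Y the toolpath is (186.57,117.38) → (135.03,113.43) → (84.01,101.89) → (33.49,82.76).

Shape 7 is a line segment drawn with `<path>`. Its stroke #008000 means engrave at S181, F3381. After flipping Y the toolpath is (163.32,87.89) → (157.35,78.53).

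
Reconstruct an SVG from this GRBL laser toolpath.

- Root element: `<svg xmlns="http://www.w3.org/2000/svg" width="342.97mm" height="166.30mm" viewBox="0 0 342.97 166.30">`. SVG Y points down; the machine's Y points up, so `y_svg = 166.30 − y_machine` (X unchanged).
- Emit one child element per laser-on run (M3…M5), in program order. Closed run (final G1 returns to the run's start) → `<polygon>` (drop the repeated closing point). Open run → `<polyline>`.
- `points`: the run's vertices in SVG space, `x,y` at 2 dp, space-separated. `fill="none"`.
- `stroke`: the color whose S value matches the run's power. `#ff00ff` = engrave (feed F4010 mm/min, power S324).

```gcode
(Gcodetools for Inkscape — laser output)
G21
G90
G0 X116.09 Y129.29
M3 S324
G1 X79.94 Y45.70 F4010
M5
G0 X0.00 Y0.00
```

Each laser-on run becomes one SVG element. Flip Y back into SVG space with y_svg = 166.30 − y_machine. Every run uses S324, so all elements get stroke `#ff00ff` (engrave).

Run 1: The run is open, so emit a `<polyline>` with points (Y-flipped): 116.09,37.01 79.94,120.60.

<svg xmlns="http://www.w3.org/2000/svg" width="342.97mm" height="166.30mm" viewBox="0 0 342.97 166.30">
  <polyline points="116.09,37.01 79.94,120.60" fill="none" stroke="#ff00ff"/>
</svg>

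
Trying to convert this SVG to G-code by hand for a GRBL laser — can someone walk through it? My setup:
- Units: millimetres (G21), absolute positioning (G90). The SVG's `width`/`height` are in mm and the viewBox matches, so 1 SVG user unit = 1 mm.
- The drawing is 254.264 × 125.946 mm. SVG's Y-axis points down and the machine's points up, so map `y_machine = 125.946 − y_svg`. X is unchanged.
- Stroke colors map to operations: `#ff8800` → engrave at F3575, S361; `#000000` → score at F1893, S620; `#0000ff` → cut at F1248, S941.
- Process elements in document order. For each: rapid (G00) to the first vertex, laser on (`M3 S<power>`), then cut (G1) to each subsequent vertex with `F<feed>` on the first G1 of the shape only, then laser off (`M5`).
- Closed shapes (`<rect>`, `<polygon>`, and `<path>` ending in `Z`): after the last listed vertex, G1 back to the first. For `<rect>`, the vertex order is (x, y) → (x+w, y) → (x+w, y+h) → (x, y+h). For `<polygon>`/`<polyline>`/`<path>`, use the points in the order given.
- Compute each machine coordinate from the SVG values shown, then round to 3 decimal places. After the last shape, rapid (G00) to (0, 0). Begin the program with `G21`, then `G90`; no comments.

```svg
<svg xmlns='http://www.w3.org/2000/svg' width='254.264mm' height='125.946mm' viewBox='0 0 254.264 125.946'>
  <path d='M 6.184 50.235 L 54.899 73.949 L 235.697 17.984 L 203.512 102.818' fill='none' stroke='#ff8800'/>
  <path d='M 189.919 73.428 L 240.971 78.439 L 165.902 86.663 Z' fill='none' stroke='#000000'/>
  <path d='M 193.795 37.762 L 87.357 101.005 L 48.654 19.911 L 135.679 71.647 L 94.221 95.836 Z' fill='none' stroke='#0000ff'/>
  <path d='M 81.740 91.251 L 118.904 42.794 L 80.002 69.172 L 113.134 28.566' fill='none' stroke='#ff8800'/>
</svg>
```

1 u = 1 mm; y_m = 125.946 − y.

[1] `<path>` open polyline, #ff8800→engrave S361 F3575: (6.184,75.711) → (54.899,51.997) → (235.697,107.962) → (203.512,23.128)

[2] `<path>` closed polygon, #000000→score S620 F1893: (189.919,52.518) → (240.971,47.507) → (165.902,39.283) → (189.919,52.518) (closed)

[3] `<path>` closed polygon, #0000ff→cut S941 F1248: (193.795,88.184) → (87.357,24.941) → (48.654,106.035) → (135.679,54.299) → (94.221,30.110) → (193.795,88.184) (closed)

[4] `<path>` open polyline, #ff8800→engrave S361 F3575: (81.740,34.695) → (118.904,83.152) → (80.002,56.774) → (113.134,97.380)

G21
G90
G00 X6.184 Y75.711
M3 S361
G1 X54.899 Y51.997 F3575
G1 X235.697 Y107.962
G1 X203.512 Y23.128
M5
G00 X189.919 Y52.518
M3 S620
G1 X240.971 Y47.507 F1893
G1 X165.902 Y39.283
G1 X189.919 Y52.518
M5
G00 X193.795 Y88.184
M3 S941
G1 X87.357 Y24.941 F1248
G1 X48.654 Y106.035
G1 X135.679 Y54.299
G1 X94.221 Y30.110
G1 X193.795 Y88.184
M5
G00 X81.740 Y34.695
M3 S361
G1 X118.904 Y83.152 F3575
G1 X80.002 Y56.774
G1 X113.134 Y97.380
M5
G00 X0.000 Y0.000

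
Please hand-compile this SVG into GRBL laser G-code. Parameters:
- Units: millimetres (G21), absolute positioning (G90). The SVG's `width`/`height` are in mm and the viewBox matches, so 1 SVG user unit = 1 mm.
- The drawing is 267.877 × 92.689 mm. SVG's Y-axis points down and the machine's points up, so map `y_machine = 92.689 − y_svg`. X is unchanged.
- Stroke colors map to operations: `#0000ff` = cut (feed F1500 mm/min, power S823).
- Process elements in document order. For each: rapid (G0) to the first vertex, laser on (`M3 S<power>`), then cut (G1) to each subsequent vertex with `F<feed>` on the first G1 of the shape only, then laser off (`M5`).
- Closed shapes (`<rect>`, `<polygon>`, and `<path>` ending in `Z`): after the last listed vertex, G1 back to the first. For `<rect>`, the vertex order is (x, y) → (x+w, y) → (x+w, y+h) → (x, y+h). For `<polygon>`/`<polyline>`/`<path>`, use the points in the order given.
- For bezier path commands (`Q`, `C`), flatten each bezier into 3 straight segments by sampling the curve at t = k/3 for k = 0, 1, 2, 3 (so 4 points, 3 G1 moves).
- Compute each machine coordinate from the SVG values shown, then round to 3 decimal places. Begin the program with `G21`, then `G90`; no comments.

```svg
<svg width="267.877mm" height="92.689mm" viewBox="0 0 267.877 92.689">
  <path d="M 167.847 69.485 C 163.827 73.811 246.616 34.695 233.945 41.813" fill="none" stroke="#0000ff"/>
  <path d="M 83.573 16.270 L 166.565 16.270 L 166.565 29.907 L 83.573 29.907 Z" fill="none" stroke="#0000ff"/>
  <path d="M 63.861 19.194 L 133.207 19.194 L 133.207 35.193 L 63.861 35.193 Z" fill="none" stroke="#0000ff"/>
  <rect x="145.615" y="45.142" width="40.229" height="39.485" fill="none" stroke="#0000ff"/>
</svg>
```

1 u = 1 mm; y_m = 92.689 − y.

[1] `<path>` cubic bezier, #0000ff→cut S823 F1500: (167.847,23.204) → (186.013,30.037) → (221.547,45.904) → (233.945,50.876)

[2] `<path>` rectangle, #0000ff→cut S823 F1500: (83.573,76.419) → (166.565,76.419) → (166.565,62.782) → (83.573,62.782) → (83.573,76.419) (closed)

[3] `<path>` rectangle, #0000ff→cut S823 F1500: (63.861,73.495) → (133.207,73.495) → (133.207,57.496) → (63.861,57.496) → (63.861,73.495) (closed)

[4] `<rect>` rectangle, #0000ff→cut S823 F1500: (145.615,47.547) → (185.844,47.547) → (185.844,8.062) → (145.615,8.062) → (145.615,47.547) (closed)

G21
G90
G0 X167.847 Y23.204
M3 S823
G1 X186.013 Y30.037 F1500
G1 X221.547 Y45.904
G1 X233.945 Y50.876
M5
G0 X83.573 Y76.419
M3 S823
G1 X166.565 Y76.419 F1500
G1 X166.565 Y62.782
G1 X83.573 Y62.782
G1 X83.573 Y76.419
M5
G0 X63.861 Y73.495
M3 S823
G1 X133.207 Y73.495 F1500
G1 X133.207 Y57.496
G1 X63.861 Y57.496
G1 X63.861 Y73.495
M5
G0 X145.615 Y47.547
M3 S823
G1 X185.844 Y47.547 F1500
G1 X185.844 Y8.062
G1 X145.615 Y8.062
G1 X145.615 Y47.547
M5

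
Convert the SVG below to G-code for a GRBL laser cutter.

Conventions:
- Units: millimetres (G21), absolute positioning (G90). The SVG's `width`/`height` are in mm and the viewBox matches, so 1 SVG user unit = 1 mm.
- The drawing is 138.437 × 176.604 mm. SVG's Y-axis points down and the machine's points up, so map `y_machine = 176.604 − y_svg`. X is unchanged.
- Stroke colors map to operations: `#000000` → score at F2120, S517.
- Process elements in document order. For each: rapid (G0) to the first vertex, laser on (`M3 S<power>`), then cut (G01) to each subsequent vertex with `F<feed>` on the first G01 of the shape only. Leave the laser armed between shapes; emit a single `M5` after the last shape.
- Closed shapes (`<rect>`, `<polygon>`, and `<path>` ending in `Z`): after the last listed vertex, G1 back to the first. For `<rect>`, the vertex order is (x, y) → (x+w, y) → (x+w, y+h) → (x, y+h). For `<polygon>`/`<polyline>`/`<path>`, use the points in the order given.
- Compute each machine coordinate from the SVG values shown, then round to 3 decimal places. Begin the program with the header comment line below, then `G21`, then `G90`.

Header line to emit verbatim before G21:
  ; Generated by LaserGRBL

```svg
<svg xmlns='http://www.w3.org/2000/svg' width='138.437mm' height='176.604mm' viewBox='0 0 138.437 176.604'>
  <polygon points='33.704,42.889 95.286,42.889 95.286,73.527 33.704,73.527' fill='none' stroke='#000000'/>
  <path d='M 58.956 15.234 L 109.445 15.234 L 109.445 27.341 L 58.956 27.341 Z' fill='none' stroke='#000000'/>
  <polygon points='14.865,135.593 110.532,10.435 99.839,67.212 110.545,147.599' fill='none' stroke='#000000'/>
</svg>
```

; Generated by LaserGRBL
G21
G90
G0 X33.704 Y133.715
M3 S517
G01 X95.286 Y133.715 F2120
G01 X95.286 Y103.077
G01 X33.704 Y103.077
G01 X33.704 Y133.715
G0 X58.956 Y161.370
M3 S517
G01 X109.445 Y161.370 F2120
G01 X109.445 Y149.263
G01 X58.956 Y149.263
G01 X58.956 Y161.370
G0 X14.865 Y41.011
M3 S517
G01 X110.532 Y166.169 F2120
G01 X99.839 Y109.392
G01 X110.545 Y29.005
G01 X14.865 Y41.011
M5

1 u = 1 mm; y_m = 176.604 − y.

[1] `<polygon>` rectangle, #000000→score S517 F2120: (33.704,133.715) → (95.286,133.715) → (95.286,103.077) → (33.704,103.077) → (33.704,133.715) (closed)

[2] `<path>` rectangle, #000000→score S517 F2120: (58.956,161.370) → (109.445,161.370) → (109.445,149.263) → (58.956,149.263) → (58.956,161.370) (closed)

[3] `<polygon>` closed polygon, #000000→score S517 F2120: (14.865,41.011) → (110.532,166.169) → (99.839,109.392) → (110.545,29.005) → (14.865,41.011) (closed)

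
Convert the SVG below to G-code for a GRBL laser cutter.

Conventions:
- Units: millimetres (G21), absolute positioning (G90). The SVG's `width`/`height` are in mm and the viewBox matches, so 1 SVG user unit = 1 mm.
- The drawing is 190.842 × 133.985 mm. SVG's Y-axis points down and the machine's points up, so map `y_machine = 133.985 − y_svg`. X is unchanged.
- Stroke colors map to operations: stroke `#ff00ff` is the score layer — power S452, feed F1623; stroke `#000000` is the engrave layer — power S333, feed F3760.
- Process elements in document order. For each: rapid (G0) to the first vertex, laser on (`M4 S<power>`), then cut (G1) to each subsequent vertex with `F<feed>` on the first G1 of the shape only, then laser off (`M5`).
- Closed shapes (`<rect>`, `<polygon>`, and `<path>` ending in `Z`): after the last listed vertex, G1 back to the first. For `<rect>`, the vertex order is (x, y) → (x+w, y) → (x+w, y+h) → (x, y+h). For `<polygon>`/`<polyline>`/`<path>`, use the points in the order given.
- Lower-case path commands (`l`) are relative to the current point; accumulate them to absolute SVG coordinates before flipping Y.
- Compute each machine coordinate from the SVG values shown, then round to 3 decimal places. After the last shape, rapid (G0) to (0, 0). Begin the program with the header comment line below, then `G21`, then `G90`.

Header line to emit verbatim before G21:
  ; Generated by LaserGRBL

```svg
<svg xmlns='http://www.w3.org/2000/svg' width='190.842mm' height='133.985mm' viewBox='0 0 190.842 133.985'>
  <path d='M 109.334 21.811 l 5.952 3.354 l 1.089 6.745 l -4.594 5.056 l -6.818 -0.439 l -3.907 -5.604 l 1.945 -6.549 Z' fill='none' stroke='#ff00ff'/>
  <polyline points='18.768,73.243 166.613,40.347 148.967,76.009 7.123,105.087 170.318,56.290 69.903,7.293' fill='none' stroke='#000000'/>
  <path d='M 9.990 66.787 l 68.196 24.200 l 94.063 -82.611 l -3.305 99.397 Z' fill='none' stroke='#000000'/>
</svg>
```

; Generated by LaserGRBL
G21
G90
G0 X109.334 Y112.174
M4 S452
G1 X115.286 Y108.820 F1623
G1 X116.375 Y102.075
G1 X111.781 Y97.019
G1 X104.963 Y97.458
G1 X101.056 Y103.062
G1 X103.001 Y109.611
G1 X109.334 Y112.174
M5
G0 X18.768 Y60.742
M4 S333
G1 X166.613 Y93.638 F3760
G1 X148.967 Y57.976
G1 X7.123 Y28.898
G1 X170.318 Y77.695
G1 X69.903 Y126.692
M5
G0 X9.990 Y67.198
M4 S333
G1 X78.186 Y42.998 F3760
G1 X172.249 Y125.609
G1 X168.944 Y26.212
G1 X9.990 Y67.198
M5
G0 X0.000 Y0.000

1 u = 1 mm; y_m = 133.985 − y.

[1] `<path>` regular polygon, #ff00ff→score S452 F1623: (109.334,112.174) → (115.286,108.820) → (116.375,102.075) → (111.781,97.019) → (104.963,97.458) → (101.056,103.062) → (103.001,109.611) → (109.334,112.174) (closed)

[2] `<polyline>` open polyline, #000000→engrave S333 F3760: (18.768,60.742) → (166.613,93.638) → (148.967,57.976) → (7.123,28.898) → (170.318,77.695) → (69.903,126.692)

[3] `<path>` closed polygon, #000000→engrave S333 F3760: (9.990,67.198) → (78.186,42.998) → (172.249,125.609) → (168.944,26.212) → (9.990,67.198) (closed)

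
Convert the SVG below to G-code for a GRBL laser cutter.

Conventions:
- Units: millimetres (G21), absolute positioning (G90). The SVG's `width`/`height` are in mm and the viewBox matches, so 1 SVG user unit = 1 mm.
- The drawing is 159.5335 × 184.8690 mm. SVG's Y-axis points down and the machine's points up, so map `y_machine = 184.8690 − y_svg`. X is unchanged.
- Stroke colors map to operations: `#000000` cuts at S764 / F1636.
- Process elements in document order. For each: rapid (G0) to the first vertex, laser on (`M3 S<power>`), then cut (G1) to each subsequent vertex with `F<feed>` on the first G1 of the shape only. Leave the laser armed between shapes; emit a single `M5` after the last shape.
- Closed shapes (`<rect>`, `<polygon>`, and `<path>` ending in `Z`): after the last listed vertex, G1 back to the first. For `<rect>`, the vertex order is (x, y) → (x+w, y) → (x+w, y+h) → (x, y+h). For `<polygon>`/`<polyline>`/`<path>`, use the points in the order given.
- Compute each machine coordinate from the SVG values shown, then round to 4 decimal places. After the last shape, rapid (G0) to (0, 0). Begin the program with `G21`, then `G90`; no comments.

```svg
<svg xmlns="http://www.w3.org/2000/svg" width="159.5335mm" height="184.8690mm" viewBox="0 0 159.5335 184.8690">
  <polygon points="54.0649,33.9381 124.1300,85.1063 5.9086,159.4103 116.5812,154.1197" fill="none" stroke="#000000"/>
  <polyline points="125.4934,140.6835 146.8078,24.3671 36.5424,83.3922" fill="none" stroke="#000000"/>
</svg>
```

G21
G90
G0 X54.0649 Y150.9309
M3 S764
G1 X124.1300 Y99.7627 F1636
G1 X5.9086 Y25.4587
G1 X116.5812 Y30.7493
G1 X54.0649 Y150.9309
G0 X125.4934 Y44.1855
M3 S764
G1 X146.8078 Y160.5019 F1636
G1 X36.5424 Y101.4768
M5
G0 X0.0000 Y0.0000

1 u = 1 mm; y_m = 184.8690 − y.

[1] `<polygon>` closed polygon, #000000→cut S764 F1636: (54.0649,150.9309) → (124.1300,99.7627) → (5.9086,25.4587) → (116.5812,30.7493) → (54.0649,150.9309) (closed)

[2] `<polyline>` open polyline, #000000→cut S764 F1636: (125.4934,44.1855) → (146.8078,160.5019) → (36.5424,101.4768)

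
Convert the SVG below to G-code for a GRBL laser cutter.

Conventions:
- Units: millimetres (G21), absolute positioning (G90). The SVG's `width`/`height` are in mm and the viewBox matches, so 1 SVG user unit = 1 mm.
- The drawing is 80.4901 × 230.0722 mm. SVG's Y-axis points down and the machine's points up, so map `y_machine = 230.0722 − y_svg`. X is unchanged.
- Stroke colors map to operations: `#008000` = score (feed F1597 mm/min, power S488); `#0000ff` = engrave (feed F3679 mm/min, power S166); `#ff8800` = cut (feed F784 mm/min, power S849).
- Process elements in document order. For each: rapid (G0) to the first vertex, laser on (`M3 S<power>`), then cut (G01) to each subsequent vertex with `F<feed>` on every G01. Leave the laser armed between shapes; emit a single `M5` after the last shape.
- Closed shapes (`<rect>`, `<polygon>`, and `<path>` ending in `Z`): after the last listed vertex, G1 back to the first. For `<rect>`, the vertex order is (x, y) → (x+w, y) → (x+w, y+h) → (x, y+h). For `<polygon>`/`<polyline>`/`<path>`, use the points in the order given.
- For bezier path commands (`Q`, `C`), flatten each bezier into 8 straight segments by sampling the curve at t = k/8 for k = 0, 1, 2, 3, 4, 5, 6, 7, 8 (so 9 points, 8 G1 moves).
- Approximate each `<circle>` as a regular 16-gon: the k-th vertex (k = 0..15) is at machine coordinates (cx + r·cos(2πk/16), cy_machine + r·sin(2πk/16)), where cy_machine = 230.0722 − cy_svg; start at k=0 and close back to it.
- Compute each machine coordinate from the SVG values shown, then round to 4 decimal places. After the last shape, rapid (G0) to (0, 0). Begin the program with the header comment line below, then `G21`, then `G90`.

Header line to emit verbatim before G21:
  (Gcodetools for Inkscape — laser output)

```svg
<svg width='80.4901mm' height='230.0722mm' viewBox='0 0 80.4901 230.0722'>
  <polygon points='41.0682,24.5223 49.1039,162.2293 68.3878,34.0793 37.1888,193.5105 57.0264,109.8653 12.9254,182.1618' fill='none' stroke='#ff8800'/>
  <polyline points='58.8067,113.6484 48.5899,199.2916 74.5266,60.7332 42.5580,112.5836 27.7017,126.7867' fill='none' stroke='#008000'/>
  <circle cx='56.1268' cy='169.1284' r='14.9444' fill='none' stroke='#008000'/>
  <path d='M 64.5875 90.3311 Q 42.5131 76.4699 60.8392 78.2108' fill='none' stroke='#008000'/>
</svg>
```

(Gcodetools for Inkscape — laser output)
G21
G90
G0 X41.0682 Y205.5499
M3 S849
G01 X49.1039 Y67.8429 F784
G01 X68.3878 Y195.9929 F784
G01 X37.1888 Y36.5617 F784
G01 X57.0264 Y120.2069 F784
G01 X12.9254 Y47.9104 F784
G01 X41.0682 Y205.5499 F784
G0 X58.8067 Y116.4238
M3 S488
G01 X48.5899 Y30.7806 F1597
G01 X74.5266 Y169.3390 F1597
G01 X42.5580 Y117.4886 F1597
G01 X27.7017 Y103.2855 F1597
G0 X71.0712 Y60.9438
M3 S488
G01 X69.9336 Y66.6628 F1597
G01 X66.6941 Y71.5111 F1597
G01 X61.8458 Y74.7506 F1597
G01 X56.1268 Y75.8882 F1597
G01 X50.4078 Y74.7506 F1597
G01 X45.5595 Y71.5111 F1597
G01 X42.3200 Y66.6628 F1597
G01 X41.1824 Y60.9438 F1597
G01 X42.3200 Y55.2248 F1597
G01 X45.5595 Y50.3765 F1597
G01 X50.4078 Y47.1370 F1597
G01 X56.1268 Y45.9994 F1597
G01 X61.8458 Y47.1370 F1597
G01 X66.6941 Y50.3765 F1597
G01 X69.9336 Y55.2248 F1597
G01 X71.0712 Y60.9438 F1597
G0 X64.5875 Y139.7411
M3 S488
G01 X59.7002 Y142.9626 F1597
G01 X56.0753 Y145.6966 F1597
G01 X53.7130 Y147.9430 F1597
G01 X52.6132 Y149.7018 F1597
G01 X52.7759 Y150.9730 F1597
G01 X54.2012 Y151.7567 F1597
G01 X56.8889 Y152.0528 F1597
G01 X60.8392 Y151.8614 F1597
M5
G0 X0.0000 Y0.0000

viewBox `0 0 80.4901 230.0722` with mm width/height → 1 unit = 1 mm. Flip: y_m = 230.0722 − y_svg.

**Shape 1** — `<polygon>` closed polygon, stroke `#ff8800` → cut (S849, F784). Machine vertices: (41.0682,205.5499) → (49.1039,67.8429) → (68.3878,195.9929) → (37.1888,36.5617) → (57.0264,120.2069) → (12.9254,47.9104) → (41.0682,205.5499). Closed: final G1 returns to the first vertex.

**Shape 2** — `<polyline>` open polyline, stroke `#008000` → score (S488, F1597). Machine vertices: (58.8067,116.4238) → (48.5899,30.7806) → (74.5266,169.3390) → (42.5580,117.4886) → (27.7017,103.2855). Open path.

**Shape 3** — `<circle>` circle, stroke `#008000` → score (S488, F1597). Machine vertices: (71.0712,60.9438) → (69.9336,66.6628) → (66.6941,71.5111) → (61.8458,74.7506) → (56.1268,75.8882) → (50.4078,74.7506) → (45.5595,71.5111) → (42.3200,66.6628) → (41.1824,60.9438) → (42.3200,55.2248) → (45.5595,50.3765) → (50.4078,47.1370) → (56.1268,45.9994) → (61.8458,47.1370) → (66.6941,50.3765) → (69.9336,55.2248) → (71.0712,60.9438). Closed: final G1 returns to the first vertex.

**Shape 4** — `<path>` quadratic bezier, stroke `#008000` → score (S488, F1597). Control points (SVG): P0=(64.5875,90.3311), P1=(42.5131,76.4699), P2=(60.8392,78.2108); sampled at t=k/8. Machine vertices: (64.5875,139.7411) → (59.7002,142.9626) → (56.0753,145.6966) → (53.7130,147.9430) → (52.6132,149.7018) → (52.7759,150.9730) → (54.2012,151.7567) → (56.8889,152.0528) → (60.8392,151.8614). Open path.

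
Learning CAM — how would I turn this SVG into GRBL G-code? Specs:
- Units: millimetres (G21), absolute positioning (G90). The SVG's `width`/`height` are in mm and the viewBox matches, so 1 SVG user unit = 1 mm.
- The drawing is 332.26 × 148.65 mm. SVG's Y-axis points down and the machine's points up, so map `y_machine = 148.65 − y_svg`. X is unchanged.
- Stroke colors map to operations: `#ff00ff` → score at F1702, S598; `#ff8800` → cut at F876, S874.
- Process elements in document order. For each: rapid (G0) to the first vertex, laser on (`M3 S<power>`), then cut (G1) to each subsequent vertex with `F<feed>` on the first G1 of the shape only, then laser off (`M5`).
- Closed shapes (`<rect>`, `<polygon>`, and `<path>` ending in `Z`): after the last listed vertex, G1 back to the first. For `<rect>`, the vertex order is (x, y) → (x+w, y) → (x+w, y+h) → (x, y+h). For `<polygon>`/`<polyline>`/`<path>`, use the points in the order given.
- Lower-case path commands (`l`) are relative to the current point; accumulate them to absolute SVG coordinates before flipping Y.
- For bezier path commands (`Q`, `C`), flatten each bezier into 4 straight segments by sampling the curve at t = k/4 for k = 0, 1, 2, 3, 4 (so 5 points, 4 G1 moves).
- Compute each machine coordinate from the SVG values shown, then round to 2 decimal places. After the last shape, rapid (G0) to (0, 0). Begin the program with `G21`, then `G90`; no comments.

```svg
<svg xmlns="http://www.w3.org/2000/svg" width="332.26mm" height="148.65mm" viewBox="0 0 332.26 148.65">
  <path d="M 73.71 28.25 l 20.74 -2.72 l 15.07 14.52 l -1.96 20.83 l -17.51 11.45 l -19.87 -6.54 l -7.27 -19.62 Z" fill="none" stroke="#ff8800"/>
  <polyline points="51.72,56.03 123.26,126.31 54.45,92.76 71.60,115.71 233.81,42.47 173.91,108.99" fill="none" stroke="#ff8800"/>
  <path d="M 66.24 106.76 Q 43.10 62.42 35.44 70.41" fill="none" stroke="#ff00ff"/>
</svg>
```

Since the viewBox matches the mm dimensions, user units are millimetres directly. The only transform is the Y-flip y_m = 148.65 − y_svg.

Shape 1 is a regular polygon drawn with `<path>`. Its stroke #ff8800 means cut at S874, F876. After flipping Y the toolpath is (73.71,120.40) → (94.45,123.12) → (109.52,108.60) → (107.56,87.77) → (90.05,76.32) → (70.18,82.86) → (62.91,102.48) → (73.71,120.40), returning to the start.

Shape 2 is a open polyline drawn with `<polyline>`. Its stroke #ff8800 means cut at S874, F876. After flipping Y the toolpath is (51.72,92.62) → (123.26,22.34) → (54.45,55.89) → (71.60,32.94) → (233.81,106.18) → (173.91,39.66).

Shape 3 is a quadratic bezier drawn with `<path>`. Its stroke #ff00ff means score at S598, F1702. After flipping Y the toolpath is (66.24,41.89) → (55.64,60.79) → (46.97,73.15) → (40.24,78.96) → (35.44,78.24).

G21
G90
G0 X73.71 Y120.40
M3 S874
G1 X94.45 Y123.12 F876
G1 X109.52 Y108.60
G1 X107.56 Y87.77
G1 X90.05 Y76.32
G1 X70.18 Y82.86
G1 X62.91 Y102.48
G1 X73.71 Y120.40
M5
G0 X51.72 Y92.62
M3 S874
G1 X123.26 Y22.34 F876
G1 X54.45 Y55.89
G1 X71.60 Y32.94
G1 X233.81 Y106.18
G1 X173.91 Y39.66
M5
G0 X66.24 Y41.89
M3 S598
G1 X55.64 Y60.79 F1702
G1 X46.97 Y73.15
G1 X40.24 Y78.96
G1 X35.44 Y78.24
M5
G0 X0.00 Y0.00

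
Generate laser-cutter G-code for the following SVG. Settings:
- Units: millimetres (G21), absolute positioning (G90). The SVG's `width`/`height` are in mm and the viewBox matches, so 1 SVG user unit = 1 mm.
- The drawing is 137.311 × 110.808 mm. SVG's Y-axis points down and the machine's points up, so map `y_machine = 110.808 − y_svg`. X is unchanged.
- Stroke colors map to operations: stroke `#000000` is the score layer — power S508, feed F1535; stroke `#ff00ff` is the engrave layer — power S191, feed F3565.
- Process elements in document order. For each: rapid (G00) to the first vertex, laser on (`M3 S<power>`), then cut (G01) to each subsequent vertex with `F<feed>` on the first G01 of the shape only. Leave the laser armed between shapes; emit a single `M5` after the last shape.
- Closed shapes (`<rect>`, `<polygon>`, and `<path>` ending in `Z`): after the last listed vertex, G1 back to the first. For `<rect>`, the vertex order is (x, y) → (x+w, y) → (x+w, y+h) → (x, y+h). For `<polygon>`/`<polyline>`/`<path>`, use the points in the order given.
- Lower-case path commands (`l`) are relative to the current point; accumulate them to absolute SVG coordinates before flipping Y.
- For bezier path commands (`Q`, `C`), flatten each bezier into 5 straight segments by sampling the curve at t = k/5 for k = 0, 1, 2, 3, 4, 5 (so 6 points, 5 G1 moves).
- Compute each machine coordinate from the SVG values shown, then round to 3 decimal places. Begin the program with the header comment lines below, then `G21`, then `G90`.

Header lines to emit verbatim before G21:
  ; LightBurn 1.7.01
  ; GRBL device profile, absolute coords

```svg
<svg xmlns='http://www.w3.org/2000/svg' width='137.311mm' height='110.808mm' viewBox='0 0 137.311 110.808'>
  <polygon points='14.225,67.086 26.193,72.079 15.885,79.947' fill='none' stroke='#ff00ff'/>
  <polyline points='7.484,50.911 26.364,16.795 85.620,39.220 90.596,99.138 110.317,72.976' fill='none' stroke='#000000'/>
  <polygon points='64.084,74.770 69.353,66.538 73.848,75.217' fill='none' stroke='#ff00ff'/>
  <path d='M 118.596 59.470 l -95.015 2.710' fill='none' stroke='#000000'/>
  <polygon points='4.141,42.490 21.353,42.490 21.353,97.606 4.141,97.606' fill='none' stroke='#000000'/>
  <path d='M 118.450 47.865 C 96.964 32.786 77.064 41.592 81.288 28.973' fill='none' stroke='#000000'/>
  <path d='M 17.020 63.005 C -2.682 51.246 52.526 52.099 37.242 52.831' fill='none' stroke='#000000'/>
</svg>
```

1 u = 1 mm; y_m = 110.808 − y.

[1] `<polygon>` regular polygon, #ff00ff→engrave S191 F3565: (14.225,43.722) → (26.193,38.729) → (15.885,30.861) → (14.225,43.722) (closed)

[2] `<polyline>` open polyline, #000000→score S508 F1535: (7.484,59.897) → (26.364,94.013) → (85.620,71.588) → (90.596,11.670) → (110.317,37.832)

[3] `<polygon>` regular polygon, #ff00ff→engrave S191 F3565: (64.084,36.038) → (69.353,44.270) → (73.848,35.591) → (64.084,36.038) (closed)

[4] `<path>` line segment, #000000→score S508 F1535: (118.596,51.338) → (23.581,48.628)

[5] `<polygon>` rectangle, #000000→score S508 F1535: (4.141,68.318) → (21.353,68.318) → (21.353,13.202) → (4.141,13.202) → (4.141,68.318) (closed)

[6] `<path>` cubic bezier, #000000→score S508 F1535: (118.450,62.943) → (105.929,69.487) → (94.871,72.473) → (86.356,74.076) → (81.468,76.472) → (81.288,81.835)

[7] `<path>` cubic bezier, #000000→score S508 F1535: (17.020,47.803) → (13.025,53.447) → (20.029,56.675) → (31.052,58.099) → (39.117,58.329) → (37.242,57.977)

; LightBurn 1.7.01
; GRBL device profile, absolute coords
G21
G90
G00 X14.225 Y43.722
M3 S191
G01 X26.193 Y38.729 F3565
G01 X15.885 Y30.861
G01 X14.225 Y43.722
G00 X7.484 Y59.897
M3 S508
G01 X26.364 Y94.013 F1535
G01 X85.620 Y71.588
G01 X90.596 Y11.670
G01 X110.317 Y37.832
G00 X64.084 Y36.038
M3 S191
G01 X69.353 Y44.270 F3565
G01 X73.848 Y35.591
G01 X64.084 Y36.038
G00 X118.596 Y51.338
M3 S508
G01 X23.581 Y48.628 F1535
G00 X4.141 Y68.318
M3 S508
G01 X21.353 Y68.318 F1535
G01 X21.353 Y13.202
G01 X4.141 Y13.202
G01 X4.141 Y68.318
G00 X118.450 Y62.943
M3 S508
G01 X105.929 Y69.487 F1535
G01 X94.871 Y72.473
G01 X86.356 Y74.076
G01 X81.468 Y76.472
G01 X81.288 Y81.835
G00 X17.020 Y47.803
M3 S508
G01 X13.025 Y53.447 F1535
G01 X20.029 Y56.675
G01 X31.052 Y58.099
G01 X39.117 Y58.329
G01 X37.242 Y57.977
M5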